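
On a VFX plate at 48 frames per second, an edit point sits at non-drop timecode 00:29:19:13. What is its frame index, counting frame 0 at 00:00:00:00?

Total seconds to the label: (0 × 3600 + 29 × 60 + 19) = 1759.
Frame index = 1759 × 48 + 13 = 84445.

84445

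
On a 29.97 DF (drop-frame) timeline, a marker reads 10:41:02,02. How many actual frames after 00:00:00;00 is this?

1152708

Complete 10-minute blocks: 64, each 17982 frames → 1150848.
Remaining 1 whole minute in the current block: 1800 + 0 × 1798 = 1800 frames.
Within the current minute: 2 × 30 + 2 − 2 = 60 (labels ;00/;01 skipped at this minute). Total = 1150848 + 1800 + 60 = 1152708.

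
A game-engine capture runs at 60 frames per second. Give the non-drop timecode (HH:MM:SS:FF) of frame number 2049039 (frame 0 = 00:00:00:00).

2049039 ÷ 60 = 34150 full seconds, remainder 39 frames.
34150 s = 9 h 29 min 10 s.
Timecode: 09:29:10:39.

09:29:10:39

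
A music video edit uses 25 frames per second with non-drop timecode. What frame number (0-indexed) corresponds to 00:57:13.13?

Total seconds to the label: (0 × 3600 + 57 × 60 + 13) = 3433.
Frame index = 3433 × 25 + 13 = 85838.

frame 85838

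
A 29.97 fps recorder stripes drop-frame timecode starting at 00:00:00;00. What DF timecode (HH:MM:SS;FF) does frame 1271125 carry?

11:46:53;07

Ten DF minutes hold 17982 frames, so frame 1271125 lies in block 70 (frames 1258740–1276721) with 12385 frames into that block.
The block's first minute is 1800 frames and the rest 1798 each; 12385 frames reaches minute 6, so 70 × 18 + 6 × 2 = 1272 labels have been skipped so far.
Adding those back, label number 1271125 + 1272 = 1272397 at 30 labels/s is 42413 s + 7 f = 11 h 46 min 53 s frame 7, i.e. 11:46:53;07.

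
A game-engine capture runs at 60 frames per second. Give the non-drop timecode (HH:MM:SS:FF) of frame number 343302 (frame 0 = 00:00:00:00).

343302 ÷ 60 = 5721 full seconds, remainder 42 frames.
5721 s = 1 h 35 min 21 s.
Timecode: 01:35:21:42.

01:35:21:42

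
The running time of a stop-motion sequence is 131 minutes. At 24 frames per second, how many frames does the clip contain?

188640 frames

131 min = 7860 s.
Frames = 7860 × 24 = 188640.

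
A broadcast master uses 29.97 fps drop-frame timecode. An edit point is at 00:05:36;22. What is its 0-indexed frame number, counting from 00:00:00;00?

10092

As if non-drop at 30 labels/s: (0 × 3600 + 5 × 60 + 36) × 30 + 22 = 10102.
Minute boundaries passed: 5; those not divisible by 10: 5 − 0 = 5; dropped labels = 2 × 5 = 10.
Actual frame index = 10102 − 10 = 10092.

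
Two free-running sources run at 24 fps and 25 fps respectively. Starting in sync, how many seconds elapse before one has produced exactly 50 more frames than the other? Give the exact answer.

The gap grows by |25 − 24| = 1 frame per second.
Time for a 50-frame gap: 50 ÷ (1) = 50 s.

50 seconds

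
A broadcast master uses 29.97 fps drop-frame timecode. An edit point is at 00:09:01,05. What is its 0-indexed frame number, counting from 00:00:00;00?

As if non-drop at 30 labels/s: (0 × 3600 + 9 × 60 + 1) × 30 + 5 = 16235.
Minute boundaries passed: 9; those not divisible by 10: 9 − 0 = 9; dropped labels = 2 × 9 = 18.
Actual frame index = 16235 − 18 = 16217.

16217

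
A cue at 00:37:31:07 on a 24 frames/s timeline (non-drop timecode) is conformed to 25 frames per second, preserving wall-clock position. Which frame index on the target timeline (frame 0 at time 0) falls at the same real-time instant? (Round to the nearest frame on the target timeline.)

Source frame index: (0×3600 + 37×60 + 31) × 24 + 7 = 54031.
Real time: 54031 / (24) = 54031/24 s.
Target frame: (54031/24) × (25) = 1350775/24 ≈ 56282.292 → 56282.

frame 56282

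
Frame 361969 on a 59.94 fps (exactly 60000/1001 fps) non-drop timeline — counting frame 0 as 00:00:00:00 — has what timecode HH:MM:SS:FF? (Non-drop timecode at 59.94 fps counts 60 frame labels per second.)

01:40:32:49

361969 ÷ 60 = 6032 full seconds, remainder 49 frames.
6032 s = 1 h 40 min 32 s.
Timecode: 01:40:32:49.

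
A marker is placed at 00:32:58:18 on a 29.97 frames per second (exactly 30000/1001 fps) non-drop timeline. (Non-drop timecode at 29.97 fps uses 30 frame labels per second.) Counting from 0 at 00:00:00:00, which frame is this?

Total seconds to the label: (0 × 3600 + 32 × 60 + 58) = 1978.
Frame index = 1978 × 30 + 18 = 59358.

59358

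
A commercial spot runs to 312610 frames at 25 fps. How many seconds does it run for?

12504.4 seconds

Running time = 312610 / (25) = 12504.4 s.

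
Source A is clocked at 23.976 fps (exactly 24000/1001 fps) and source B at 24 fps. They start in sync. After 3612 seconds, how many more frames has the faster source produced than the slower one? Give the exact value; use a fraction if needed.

A emits 24000/1001 × 3612 = 12384000/143 frames; B emits 24 × 3612 = 86688.
Difference = 12384/143 frames (≈ 86.6014); B is ahead of A.

12384/143 frames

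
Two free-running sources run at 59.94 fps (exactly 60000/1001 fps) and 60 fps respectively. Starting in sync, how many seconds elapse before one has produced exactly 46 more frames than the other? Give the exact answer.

The gap grows by |60 − 60000/1001| = 60/1001 frames per second.
Time for a 46-frame gap: 46 ÷ (60/1001) = 23023/30 s.

23023/30 seconds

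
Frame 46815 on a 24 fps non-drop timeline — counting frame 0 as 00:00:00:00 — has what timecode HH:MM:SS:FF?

46815 ÷ 24 = 1950 full seconds, remainder 15 frames.
1950 s = 0 h 32 min 30 s.
Timecode: 00:32:30:15.

00:32:30:15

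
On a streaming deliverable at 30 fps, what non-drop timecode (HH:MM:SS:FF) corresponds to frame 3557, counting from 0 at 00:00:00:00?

3557 ÷ 30 = 118 full seconds, remainder 17 frames.
118 s = 0 h 1 min 58 s.
Timecode: 00:01:58:17.

00:01:58:17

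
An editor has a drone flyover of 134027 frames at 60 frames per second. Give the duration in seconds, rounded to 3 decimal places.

Running time = 134027 × 1/60 = 134027/60 s ≈ 2233.783 s.

2233.783 seconds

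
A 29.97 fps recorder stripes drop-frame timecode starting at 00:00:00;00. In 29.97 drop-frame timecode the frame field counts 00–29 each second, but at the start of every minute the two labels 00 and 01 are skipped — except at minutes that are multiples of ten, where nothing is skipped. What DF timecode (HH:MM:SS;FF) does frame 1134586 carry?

Ten DF minutes hold 17982 frames, so frame 1134586 lies in block 63 (frames 1132866–1150847) with 1720 frames into that block.
The block's first minute is 1800 frames and the rest 1798 each; 1720 frames reaches minute 0, so 63 × 18 + 0 × 2 = 1134 labels have been skipped so far.
Adding those back, label number 1134586 + 1134 = 1135720 at 30 labels/s is 37857 s + 10 f = 10 h 30 min 57 s frame 10, i.e. 10:30:57;10.

10:30:57;10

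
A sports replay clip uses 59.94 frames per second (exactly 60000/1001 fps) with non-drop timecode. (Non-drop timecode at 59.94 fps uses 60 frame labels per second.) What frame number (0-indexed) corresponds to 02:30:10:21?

Total seconds to the label: (2 × 3600 + 30 × 60 + 10) = 9010.
Frame index = 9010 × 60 + 21 = 540621.

540621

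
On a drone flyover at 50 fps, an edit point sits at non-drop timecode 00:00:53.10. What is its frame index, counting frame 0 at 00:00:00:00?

frame 2660

Total seconds to the label: (0 × 3600 + 0 × 60 + 53) = 53.
Frame index = 53 × 50 + 10 = 2660.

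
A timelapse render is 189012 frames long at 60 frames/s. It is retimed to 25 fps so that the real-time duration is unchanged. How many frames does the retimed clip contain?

78755 frames

Target frames = source frames × (target rate / source rate) = 189012 × (25)/(60) = 189012 × 5/12 = 78755.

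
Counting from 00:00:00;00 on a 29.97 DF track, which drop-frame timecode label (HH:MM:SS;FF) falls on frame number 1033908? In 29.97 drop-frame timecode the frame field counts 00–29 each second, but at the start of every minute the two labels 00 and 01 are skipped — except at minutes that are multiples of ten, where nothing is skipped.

Ten DF minutes hold 17982 frames, so frame 1033908 lies in block 57 (frames 1024974–1042955) with 8934 frames into that block.
The block's first minute is 1800 frames and the rest 1798 each; 8934 frames reaches minute 4, so 57 × 18 + 4 × 2 = 1034 labels have been skipped so far.
Adding those back, label number 1033908 + 1034 = 1034942 at 30 labels/s is 34498 s + 2 f = 9 h 34 min 58 s frame 2, i.e. 09:34:58;02.

09:34:58;02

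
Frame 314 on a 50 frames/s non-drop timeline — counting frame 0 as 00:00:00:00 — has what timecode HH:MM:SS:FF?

00:00:06:14

314 ÷ 50 = 6 full seconds, remainder 14 frames.
6 s = 0 h 0 min 6 s.
Timecode: 00:00:06:14.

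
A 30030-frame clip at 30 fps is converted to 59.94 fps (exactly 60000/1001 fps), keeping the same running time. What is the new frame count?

Target frames = source frames × (target rate / source rate) = 30030 × (60000/1001)/(30) = 30030 × 2000/1001 = 60000.

60000 frames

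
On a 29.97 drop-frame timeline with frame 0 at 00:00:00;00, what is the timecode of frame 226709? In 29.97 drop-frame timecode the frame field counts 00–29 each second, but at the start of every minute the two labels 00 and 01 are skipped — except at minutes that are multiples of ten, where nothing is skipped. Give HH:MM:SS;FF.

02:06:04;17

Each 10-minute DF block holds 10 × 60 × 30 − 9 × 2 = 17982 frames. 226709 ÷ 17982 → 12 full blocks, remainder 10925.
Within the partial block the first minute is 1800 frames and each further minute 1798, so 6 further minute boundaries passed. Total skipped labels = 18 × 12 + 2 × 6 = 228.
Non-drop label index = 226709 + 228 = 226937; at 30 labels/s that is 02:06:04:17, i.e. DF 02:06:04;17.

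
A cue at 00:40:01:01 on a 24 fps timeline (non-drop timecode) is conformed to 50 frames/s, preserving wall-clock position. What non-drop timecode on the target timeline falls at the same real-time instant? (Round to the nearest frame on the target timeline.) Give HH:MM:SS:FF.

00:40:01:02

Source frame index: (0×3600 + 40×60 + 1) × 24 + 1 = 57625.
Real time: 57625 / (24) = 57625/24 s.
Target frame: (57625/24) × (50) = 1440625/12 ≈ 120052.083 → 120052.
At 50 labels/s: frame 120052 → 00:40:01:02.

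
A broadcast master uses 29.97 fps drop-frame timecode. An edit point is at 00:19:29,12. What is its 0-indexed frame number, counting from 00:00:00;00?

35046

As if non-drop at 30 labels/s: (0 × 3600 + 19 × 60 + 29) × 30 + 12 = 35082.
Minute boundaries passed: 19; those not divisible by 10: 19 − 1 = 18; dropped labels = 2 × 18 = 36.
Actual frame index = 35082 − 36 = 35046.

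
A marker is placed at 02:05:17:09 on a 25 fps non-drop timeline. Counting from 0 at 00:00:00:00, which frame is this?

frame 187934

Total seconds to the label: (2 × 3600 + 5 × 60 + 17) = 7517.
Frame index = 7517 × 25 + 9 = 187934.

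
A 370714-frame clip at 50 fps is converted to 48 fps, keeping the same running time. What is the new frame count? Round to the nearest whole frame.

355885 frames

Frames at target rate = 370714 × (48) / (50) = 8897136/25 ≈ 355885.440.
Nearest whole frame: 355885.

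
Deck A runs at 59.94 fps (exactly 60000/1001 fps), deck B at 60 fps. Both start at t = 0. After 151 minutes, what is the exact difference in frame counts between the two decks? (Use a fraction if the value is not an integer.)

151 min = 9060 s.
A emits 60000/1001 × 9060 = 543600000/1001 frames; B emits 60 × 9060 = 543600.
Difference = 543600/1001 frames (≈ 543.0569); B is ahead of A.

543600/1001 frames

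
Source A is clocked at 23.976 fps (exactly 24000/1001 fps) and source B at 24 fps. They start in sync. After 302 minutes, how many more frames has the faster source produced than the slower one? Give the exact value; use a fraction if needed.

434880/1001 frames

302 min = 18120 s.
A emits 24000/1001 × 18120 = 434880000/1001 frames; B emits 24 × 18120 = 434880.
Difference = 434880/1001 frames (≈ 434.4456); B is ahead of A.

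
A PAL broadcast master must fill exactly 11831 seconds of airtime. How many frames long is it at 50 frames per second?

591550 frames

Frames = 11831 × 50 = 591550.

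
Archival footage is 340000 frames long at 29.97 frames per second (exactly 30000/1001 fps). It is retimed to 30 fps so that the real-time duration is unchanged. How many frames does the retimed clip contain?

340340 frames

Target frames = source frames × (target rate / source rate) = 340000 × (30)/(30000/1001) = 340000 × 1001/1000 = 340340.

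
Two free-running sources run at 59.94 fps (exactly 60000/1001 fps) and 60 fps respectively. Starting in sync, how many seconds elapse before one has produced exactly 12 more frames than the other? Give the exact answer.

200.2 seconds

The gap grows by |60 − 60000/1001| = 60/1001 frames per second.
Time for a 12-frame gap: 12 ÷ (60/1001) = 200.2 s.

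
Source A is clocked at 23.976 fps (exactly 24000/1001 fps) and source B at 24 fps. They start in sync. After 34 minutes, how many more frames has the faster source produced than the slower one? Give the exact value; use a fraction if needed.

48960/1001 frames

34 min = 2040 s.
A emits 24000/1001 × 2040 = 48960000/1001 frames; B emits 24 × 2040 = 48960.
Difference = 48960/1001 frames (≈ 48.9111); B is ahead of A.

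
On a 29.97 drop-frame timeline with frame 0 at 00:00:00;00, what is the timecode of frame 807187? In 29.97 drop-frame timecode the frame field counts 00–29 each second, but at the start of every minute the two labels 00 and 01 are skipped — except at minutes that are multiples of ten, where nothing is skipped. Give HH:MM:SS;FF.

Each 10-minute DF block holds 10 × 60 × 30 − 9 × 2 = 17982 frames. 807187 ÷ 17982 → 44 full blocks, remainder 15979.
Within the partial block the first minute is 1800 frames and each further minute 1798, so 8 further minute boundaries passed. Total skipped labels = 18 × 44 + 2 × 8 = 808.
Non-drop label index = 807187 + 808 = 807995; at 30 labels/s that is 07:28:53:05, i.e. DF 07:28:53;05.

07:28:53;05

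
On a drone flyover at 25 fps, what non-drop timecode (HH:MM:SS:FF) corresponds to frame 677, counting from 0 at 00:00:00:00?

00:00:27:02

677 ÷ 25 = 27 full seconds, remainder 2 frames.
27 s = 0 h 0 min 27 s.
Timecode: 00:00:27:02.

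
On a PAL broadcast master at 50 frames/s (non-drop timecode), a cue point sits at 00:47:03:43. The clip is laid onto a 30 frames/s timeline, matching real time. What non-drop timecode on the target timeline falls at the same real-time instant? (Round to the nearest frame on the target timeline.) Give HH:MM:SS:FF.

Source frame index: (0×3600 + 47×60 + 3) × 50 + 43 = 141193.
Real time: 141193 / (50) = 141193/50 s.
Target frame: (141193/50) × (30) = 423579/5 ≈ 84715.800 → 84716.
At 30 labels/s: frame 84716 → 00:47:03:26.

00:47:03:26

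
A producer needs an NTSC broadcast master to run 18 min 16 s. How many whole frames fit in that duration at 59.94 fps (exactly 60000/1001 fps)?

65694 frames

18 min 16 s = 1096 s.
Frames = 1096 × 60000/1001 = 65760000/1001 ≈ 65694.3057.
Complete frames: 65694.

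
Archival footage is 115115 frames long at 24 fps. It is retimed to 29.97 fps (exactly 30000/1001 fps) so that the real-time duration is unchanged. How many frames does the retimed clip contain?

Target frames = source frames × (target rate / source rate) = 115115 × (30000/1001)/(24) = 115115 × 1250/1001 = 143750.

143750 frames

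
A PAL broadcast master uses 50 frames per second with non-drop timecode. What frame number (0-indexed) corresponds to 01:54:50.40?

Total seconds to the label: (1 × 3600 + 54 × 60 + 50) = 6890.
Frame index = 6890 × 50 + 40 = 344540.

frame 344540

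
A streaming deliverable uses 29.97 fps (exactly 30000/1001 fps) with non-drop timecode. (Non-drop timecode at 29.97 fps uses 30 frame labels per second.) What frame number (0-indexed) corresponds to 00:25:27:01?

frame 45811

Total seconds to the label: (0 × 3600 + 25 × 60 + 27) = 1527.
Frame index = 1527 × 30 + 1 = 45811.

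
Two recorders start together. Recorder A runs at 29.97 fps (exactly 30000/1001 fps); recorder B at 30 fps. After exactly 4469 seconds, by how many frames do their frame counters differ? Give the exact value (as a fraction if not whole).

A emits 30000/1001 × 4469 = 134070000/1001 frames; B emits 30 × 4469 = 134070.
Difference = 134070/1001 frames (≈ 133.9361); B is ahead of A.

134070/1001 frames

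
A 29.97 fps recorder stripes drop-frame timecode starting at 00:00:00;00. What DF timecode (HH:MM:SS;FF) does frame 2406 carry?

Each 10-minute DF block holds 10 × 60 × 30 − 9 × 2 = 17982 frames. 2406 ÷ 17982 → 0 full blocks, remainder 2406.
Within the partial block the first minute is 1800 frames and each further minute 1798, so 1 further minute boundary passed. Total skipped labels = 18 × 0 + 2 × 1 = 2.
Non-drop label index = 2406 + 2 = 2408; at 30 labels/s that is 00:01:20:08, i.e. DF 00:01:20;08.

00:01:20;08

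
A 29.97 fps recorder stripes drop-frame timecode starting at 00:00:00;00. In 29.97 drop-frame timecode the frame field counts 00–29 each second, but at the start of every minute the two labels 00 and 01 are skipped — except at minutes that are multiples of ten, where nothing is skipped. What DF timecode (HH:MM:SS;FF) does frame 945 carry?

Each 10-minute DF block holds 10 × 60 × 30 − 9 × 2 = 17982 frames. 945 ÷ 17982 → 0 full blocks, remainder 945.
Within the partial block the first minute is 1800 frames and each further minute 1798, so 0 further minute boundaries passed. Total skipped labels = 18 × 0 + 2 × 0 = 0.
Non-drop label index = 945 + 0 = 945; at 30 labels/s that is 00:00:31:15, i.e. DF 00:00:31;15.

00:00:31;15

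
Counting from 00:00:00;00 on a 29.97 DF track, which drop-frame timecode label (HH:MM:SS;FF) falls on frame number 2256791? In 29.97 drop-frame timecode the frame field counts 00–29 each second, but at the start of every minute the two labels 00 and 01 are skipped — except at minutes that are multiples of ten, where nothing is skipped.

20:55:01;21

Ten DF minutes hold 17982 frames, so frame 2256791 lies in block 125 (frames 2247750–2265731) with 9041 frames into that block.
The block's first minute is 1800 frames and the rest 1798 each; 9041 frames reaches minute 5, so 125 × 18 + 5 × 2 = 2260 labels have been skipped so far.
Adding those back, label number 2256791 + 2260 = 2259051 at 30 labels/s is 75301 s + 21 f = 20 h 55 min 1 s frame 21, i.e. 20:55:01;21.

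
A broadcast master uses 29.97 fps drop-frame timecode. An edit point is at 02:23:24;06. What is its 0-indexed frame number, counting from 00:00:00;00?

257868

As if non-drop at 30 labels/s: (2 × 3600 + 23 × 60 + 24) × 30 + 6 = 258126.
Minute boundaries passed: 143; those not divisible by 10: 143 − 14 = 129; dropped labels = 2 × 129 = 258.
Actual frame index = 258126 − 258 = 257868.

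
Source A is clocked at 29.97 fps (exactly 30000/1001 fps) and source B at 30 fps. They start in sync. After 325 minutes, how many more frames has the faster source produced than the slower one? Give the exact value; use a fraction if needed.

325 min = 19500 s.
A emits 30000/1001 × 19500 = 45000000/77 frames; B emits 30 × 19500 = 585000.
Difference = 45000/77 frames (≈ 584.4156); B is ahead of A.

45000/77 frames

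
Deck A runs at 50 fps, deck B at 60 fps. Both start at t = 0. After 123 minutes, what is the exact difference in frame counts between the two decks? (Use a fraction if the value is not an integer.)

123 min = 7380 s.
A emits 50 × 7380 = 369000 frames; B emits 60 × 7380 = 442800.
Difference = 73800 frames; B is ahead of A.

73800 frames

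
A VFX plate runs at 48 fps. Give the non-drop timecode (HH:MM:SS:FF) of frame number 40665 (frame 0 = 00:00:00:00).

00:14:07:09

40665 ÷ 48 = 847 full seconds, remainder 9 frames.
847 s = 0 h 14 min 7 s.
Timecode: 00:14:07:09.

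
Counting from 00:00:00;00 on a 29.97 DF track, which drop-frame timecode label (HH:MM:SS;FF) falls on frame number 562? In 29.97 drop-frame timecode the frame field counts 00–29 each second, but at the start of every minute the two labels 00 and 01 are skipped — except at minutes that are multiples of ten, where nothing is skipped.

Each 10-minute DF block holds 10 × 60 × 30 − 9 × 2 = 17982 frames. 562 ÷ 17982 → 0 full blocks, remainder 562.
Within the partial block the first minute is 1800 frames and each further minute 1798, so 0 further minute boundaries passed. Total skipped labels = 18 × 0 + 2 × 0 = 0.
Non-drop label index = 562 + 0 = 562; at 30 labels/s that is 00:00:18:22, i.e. DF 00:00:18;22.

00:00:18;22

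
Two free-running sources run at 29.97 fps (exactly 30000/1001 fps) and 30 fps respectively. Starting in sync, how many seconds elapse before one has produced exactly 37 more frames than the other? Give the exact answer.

The gap grows by |30 − 30000/1001| = 30/1001 frames per second.
Time for a 37-frame gap: 37 ÷ (30/1001) = 37037/30 s.

37037/30 seconds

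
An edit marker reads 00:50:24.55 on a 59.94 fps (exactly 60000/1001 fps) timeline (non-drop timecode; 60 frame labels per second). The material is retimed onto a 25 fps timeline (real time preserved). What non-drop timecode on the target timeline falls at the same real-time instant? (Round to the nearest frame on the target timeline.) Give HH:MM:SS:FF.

Source frame index: (0×3600 + 50×60 + 24) × 60 + 55 = 181495.
Real time: 181495 / (60000/1001) = 36335299/12000 s.
Target frame: (36335299/12000) × (25) = 36335299/480 ≈ 75698.540 → 75699.
At 25 labels/s: frame 75699 → 00:50:27:24.

00:50:27:24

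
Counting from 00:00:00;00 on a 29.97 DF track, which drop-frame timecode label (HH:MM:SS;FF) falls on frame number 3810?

Ten DF minutes hold 17982 frames, so frame 3810 lies in block 0 (frames 0–17981) with 3810 frames into that block.
The block's first minute is 1800 frames and the rest 1798 each; 3810 frames reaches minute 2, so 0 × 18 + 2 × 2 = 4 labels have been skipped so far.
Adding those back, label number 3810 + 4 = 3814 at 30 labels/s is 127 s + 4 f = 0 h 2 min 7 s frame 4, i.e. 00:02:07;04.

00:02:07;04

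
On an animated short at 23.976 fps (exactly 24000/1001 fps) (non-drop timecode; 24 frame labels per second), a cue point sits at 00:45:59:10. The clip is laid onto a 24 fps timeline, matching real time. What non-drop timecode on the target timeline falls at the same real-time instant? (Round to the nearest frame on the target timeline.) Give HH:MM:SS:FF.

Source frame index: (0×3600 + 45×60 + 59) × 24 + 10 = 66226.
Real time: 66226 / (24000/1001) = 33146113/12000 s.
Target frame: (33146113/12000) × (24) = 33146113/500 ≈ 66292.226 → 66292.
At 24 labels/s: frame 66292 → 00:46:02:04.

00:46:02:04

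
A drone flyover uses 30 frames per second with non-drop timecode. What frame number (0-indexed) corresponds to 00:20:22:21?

frame 36681

Total seconds to the label: (0 × 3600 + 20 × 60 + 22) = 1222.
Frame index = 1222 × 30 + 21 = 36681.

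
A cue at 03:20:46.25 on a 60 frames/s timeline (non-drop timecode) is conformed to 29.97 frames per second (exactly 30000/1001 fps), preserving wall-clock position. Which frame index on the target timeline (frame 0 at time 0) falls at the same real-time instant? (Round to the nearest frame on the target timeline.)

frame 361031

Source frame index: (3×3600 + 20×60 + 46) × 60 + 25 = 722785.
Real time: 722785 / (60) = 144557/12 s.
Target frame: (144557/12) × (30000/1001) = 51627500/143 ≈ 361031.469 → 361031.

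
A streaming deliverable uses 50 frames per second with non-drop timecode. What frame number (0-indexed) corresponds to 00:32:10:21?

Total seconds to the label: (0 × 3600 + 32 × 60 + 10) = 1930.
Frame index = 1930 × 50 + 21 = 96521.

96521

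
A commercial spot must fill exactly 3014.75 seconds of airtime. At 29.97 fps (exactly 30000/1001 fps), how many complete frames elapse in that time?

90352 frames

Frames = 3014.75 × 30000/1001 = 90442500/1001 ≈ 90352.1479.
Complete frames: 90352.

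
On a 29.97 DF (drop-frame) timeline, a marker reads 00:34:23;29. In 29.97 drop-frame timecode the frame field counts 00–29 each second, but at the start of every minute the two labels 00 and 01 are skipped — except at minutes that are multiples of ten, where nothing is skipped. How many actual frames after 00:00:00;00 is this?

61857

As if non-drop at 30 labels/s: (0 × 3600 + 34 × 60 + 23) × 30 + 29 = 61919.
Minute boundaries passed: 34; those not divisible by 10: 34 − 3 = 31; dropped labels = 2 × 31 = 62.
Actual frame index = 61919 − 62 = 61857.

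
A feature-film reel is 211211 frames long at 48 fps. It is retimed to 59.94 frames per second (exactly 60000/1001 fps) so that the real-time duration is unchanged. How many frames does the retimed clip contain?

263750 frames

Target frames = source frames × (target rate / source rate) = 211211 × (60000/1001)/(48) = 211211 × 1250/1001 = 263750.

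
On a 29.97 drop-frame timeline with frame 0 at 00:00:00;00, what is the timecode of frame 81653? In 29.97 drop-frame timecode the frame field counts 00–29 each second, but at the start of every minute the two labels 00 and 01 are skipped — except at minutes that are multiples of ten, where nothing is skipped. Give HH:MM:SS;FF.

00:45:24;15

Ten DF minutes hold 17982 frames, so frame 81653 lies in block 4 (frames 71928–89909) with 9725 frames into that block.
The block's first minute is 1800 frames and the rest 1798 each; 9725 frames reaches minute 5, so 4 × 18 + 5 × 2 = 82 labels have been skipped so far.
Adding those back, label number 81653 + 82 = 81735 at 30 labels/s is 2724 s + 15 f = 0 h 45 min 24 s frame 15, i.e. 00:45:24;15.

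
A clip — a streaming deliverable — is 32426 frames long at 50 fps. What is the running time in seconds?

Running time = 32426 / (50) = 648.52 s.

648.52 seconds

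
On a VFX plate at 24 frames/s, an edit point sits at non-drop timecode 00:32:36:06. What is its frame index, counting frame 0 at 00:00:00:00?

frame 46950

Total seconds to the label: (0 × 3600 + 32 × 60 + 36) = 1956.
Frame index = 1956 × 24 + 6 = 46950.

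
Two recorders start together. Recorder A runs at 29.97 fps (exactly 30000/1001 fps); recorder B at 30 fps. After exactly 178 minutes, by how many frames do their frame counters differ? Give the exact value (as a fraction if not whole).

320400/1001 frames

178 min = 10680 s.
A emits 30000/1001 × 10680 = 320400000/1001 frames; B emits 30 × 10680 = 320400.
Difference = 320400/1001 frames (≈ 320.0799); B is ahead of A.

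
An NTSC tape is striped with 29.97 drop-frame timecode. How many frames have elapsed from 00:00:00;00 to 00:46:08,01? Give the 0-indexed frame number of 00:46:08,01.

As if non-drop at 30 labels/s: (0 × 3600 + 46 × 60 + 8) × 30 + 1 = 83041.
Minute boundaries passed: 46; those not divisible by 10: 46 − 4 = 42; dropped labels = 2 × 42 = 84.
Actual frame index = 83041 − 84 = 82957.

82957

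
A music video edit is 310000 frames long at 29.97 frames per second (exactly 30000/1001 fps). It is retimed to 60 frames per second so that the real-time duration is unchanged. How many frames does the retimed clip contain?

620620 frames

Target frames = source frames × (target rate / source rate) = 310000 × (60)/(30000/1001) = 310000 × 1001/500 = 620620.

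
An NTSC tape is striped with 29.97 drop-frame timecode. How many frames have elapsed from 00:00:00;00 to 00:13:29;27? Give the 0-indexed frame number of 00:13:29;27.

24273

As if non-drop at 30 labels/s: (0 × 3600 + 13 × 60 + 29) × 30 + 27 = 24297.
Minute boundaries passed: 13; those not divisible by 10: 13 − 1 = 12; dropped labels = 2 × 12 = 24.
Actual frame index = 24297 − 24 = 24273.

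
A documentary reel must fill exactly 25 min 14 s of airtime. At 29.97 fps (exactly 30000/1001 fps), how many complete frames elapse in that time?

25 min 14 s = 1514 s.
Frames = 1514 × 30000/1001 = 45420000/1001 ≈ 45374.6254.
Complete frames: 45374.

45374 frames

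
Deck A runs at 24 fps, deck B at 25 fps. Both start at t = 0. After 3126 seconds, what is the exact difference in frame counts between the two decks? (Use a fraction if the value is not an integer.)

A emits 24 × 3126 = 75024 frames; B emits 25 × 3126 = 78150.
Difference = 3126 frames; B is ahead of A.

3126 frames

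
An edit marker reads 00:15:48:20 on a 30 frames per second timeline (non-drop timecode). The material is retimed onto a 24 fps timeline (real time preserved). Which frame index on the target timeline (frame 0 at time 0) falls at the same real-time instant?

Source frame index: (0×3600 + 15×60 + 48) × 30 + 20 = 28460.
Real time: 28460 / (30) = 2846/3 s.
Target frame: (2846/3) × (24) = 22768.

frame 22768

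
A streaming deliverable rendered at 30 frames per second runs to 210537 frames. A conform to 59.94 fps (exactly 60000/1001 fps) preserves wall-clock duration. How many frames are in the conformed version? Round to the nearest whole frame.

Frames at target rate = 210537 × (60000/1001) / (30) = 421074000/1001 ≈ 420653.347.
Nearest whole frame: 420653.

420653 frames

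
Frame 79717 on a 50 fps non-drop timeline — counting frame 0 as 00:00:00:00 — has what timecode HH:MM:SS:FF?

00:26:34:17

79717 ÷ 50 = 1594 full seconds, remainder 17 frames.
1594 s = 0 h 26 min 34 s.
Timecode: 00:26:34:17.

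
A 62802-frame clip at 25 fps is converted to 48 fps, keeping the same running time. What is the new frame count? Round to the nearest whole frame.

120580 frames

Frames at target rate = 62802 × (48) / (25) = 3014496/25 ≈ 120579.840.
Nearest whole frame: 120580.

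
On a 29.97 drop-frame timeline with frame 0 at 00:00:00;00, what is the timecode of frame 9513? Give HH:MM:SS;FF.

Ten DF minutes hold 17982 frames, so frame 9513 lies in block 0 (frames 0–17981) with 9513 frames into that block.
The block's first minute is 1800 frames and the rest 1798 each; 9513 frames reaches minute 5, so 0 × 18 + 5 × 2 = 10 labels have been skipped so far.
Adding those back, label number 9513 + 10 = 9523 at 30 labels/s is 317 s + 13 f = 0 h 5 min 17 s frame 13, i.e. 00:05:17;13.

00:05:17;13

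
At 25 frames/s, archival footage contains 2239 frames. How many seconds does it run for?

Running time = 2239 / (25) = 89.56 s.

89.56 seconds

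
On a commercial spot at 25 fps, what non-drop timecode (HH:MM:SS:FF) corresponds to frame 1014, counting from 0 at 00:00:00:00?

00:00:40:14

1014 ÷ 25 = 40 full seconds, remainder 14 frames.
40 s = 0 h 0 min 40 s.
Timecode: 00:00:40:14.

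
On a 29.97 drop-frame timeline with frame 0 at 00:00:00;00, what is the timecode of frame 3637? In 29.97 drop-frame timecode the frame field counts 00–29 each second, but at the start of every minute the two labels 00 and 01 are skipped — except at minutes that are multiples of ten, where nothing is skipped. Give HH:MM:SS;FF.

Each 10-minute DF block holds 10 × 60 × 30 − 9 × 2 = 17982 frames. 3637 ÷ 17982 → 0 full blocks, remainder 3637.
Within the partial block the first minute is 1800 frames and each further minute 1798, so 2 further minute boundaries passed. Total skipped labels = 18 × 0 + 2 × 2 = 4.
Non-drop label index = 3637 + 4 = 3641; at 30 labels/s that is 00:02:01:11, i.e. DF 00:02:01;11.

00:02:01;11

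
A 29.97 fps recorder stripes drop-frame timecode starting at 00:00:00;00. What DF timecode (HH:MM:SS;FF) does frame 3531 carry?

00:01:57;23

Ten DF minutes hold 17982 frames, so frame 3531 lies in block 0 (frames 0–17981) with 3531 frames into that block.
The block's first minute is 1800 frames and the rest 1798 each; 3531 frames reaches minute 1, so 0 × 18 + 1 × 2 = 2 labels have been skipped so far.
Adding those back, label number 3531 + 2 = 3533 at 30 labels/s is 117 s + 23 f = 0 h 1 min 57 s frame 23, i.e. 00:01:57;23.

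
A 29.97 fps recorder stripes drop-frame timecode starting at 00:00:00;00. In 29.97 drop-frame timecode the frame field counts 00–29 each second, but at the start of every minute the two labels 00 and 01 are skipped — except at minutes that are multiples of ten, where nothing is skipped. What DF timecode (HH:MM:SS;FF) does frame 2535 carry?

Each 10-minute DF block holds 10 × 60 × 30 − 9 × 2 = 17982 frames. 2535 ÷ 17982 → 0 full blocks, remainder 2535.
Within the partial block the first minute is 1800 frames and each further minute 1798, so 1 further minute boundary passed. Total skipped labels = 18 × 0 + 2 × 1 = 2.
Non-drop label index = 2535 + 2 = 2537; at 30 labels/s that is 00:01:24:17, i.e. DF 00:01:24;17.

00:01:24;17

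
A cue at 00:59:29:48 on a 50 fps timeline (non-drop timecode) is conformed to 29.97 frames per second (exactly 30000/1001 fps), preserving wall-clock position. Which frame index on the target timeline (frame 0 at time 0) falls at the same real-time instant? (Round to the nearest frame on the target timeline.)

frame 106992

Source frame index: (0×3600 + 59×60 + 29) × 50 + 48 = 178498.
Real time: 178498 / (50) = 89249/25 s.
Target frame: (89249/25) × (30000/1001) = 107098800/1001 ≈ 106991.808 → 106992.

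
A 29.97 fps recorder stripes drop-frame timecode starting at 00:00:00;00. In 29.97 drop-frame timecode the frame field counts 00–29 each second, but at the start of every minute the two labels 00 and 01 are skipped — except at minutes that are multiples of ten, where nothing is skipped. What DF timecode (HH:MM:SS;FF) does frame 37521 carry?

00:20:51;27

Each 10-minute DF block holds 10 × 60 × 30 − 9 × 2 = 17982 frames. 37521 ÷ 17982 → 2 full blocks, remainder 1557.
Within the partial block the first minute is 1800 frames and each further minute 1798, so 0 further minute boundaries passed. Total skipped labels = 18 × 2 + 2 × 0 = 36.
Non-drop label index = 37521 + 36 = 37557; at 30 labels/s that is 00:20:51:27, i.e. DF 00:20:51;27.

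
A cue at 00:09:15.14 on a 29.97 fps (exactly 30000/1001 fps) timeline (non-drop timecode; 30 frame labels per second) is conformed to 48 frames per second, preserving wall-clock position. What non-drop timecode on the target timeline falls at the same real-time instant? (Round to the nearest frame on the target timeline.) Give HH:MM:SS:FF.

00:09:16:01

Source frame index: (0×3600 + 9×60 + 15) × 30 + 14 = 16664.
Real time: 16664 / (30000/1001) = 2085083/3750 s.
Target frame: (2085083/3750) × (48) = 16680664/625 ≈ 26689.062 → 26689.
At 48 labels/s: frame 26689 → 00:09:16:01.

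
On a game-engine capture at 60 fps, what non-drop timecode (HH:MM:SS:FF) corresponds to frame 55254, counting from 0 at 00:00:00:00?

55254 ÷ 60 = 920 full seconds, remainder 54 frames.
920 s = 0 h 15 min 20 s.
Timecode: 00:15:20:54.

00:15:20:54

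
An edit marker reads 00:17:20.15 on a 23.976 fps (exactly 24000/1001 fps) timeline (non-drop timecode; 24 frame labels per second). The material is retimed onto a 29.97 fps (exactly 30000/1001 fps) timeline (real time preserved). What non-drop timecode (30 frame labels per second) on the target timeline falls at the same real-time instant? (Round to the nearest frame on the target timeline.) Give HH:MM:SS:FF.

Source frame index: (0×3600 + 17×60 + 20) × 24 + 15 = 24975.
Real time: 24975 / (24000/1001) = 333333/320 s.
Target frame: (333333/320) × (30000/1001) = 124875/4 ≈ 31218.750 → 31219.
At 30 labels/s: frame 31219 → 00:17:20:19.

00:17:20:19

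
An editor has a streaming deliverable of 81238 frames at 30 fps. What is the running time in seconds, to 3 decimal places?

2707.933 seconds

Running time = 81238 × 1/30 = 40619/15 s ≈ 2707.933 s.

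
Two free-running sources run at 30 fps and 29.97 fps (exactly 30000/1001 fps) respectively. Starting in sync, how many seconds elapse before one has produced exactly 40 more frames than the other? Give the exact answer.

The gap grows by |30000/1001 − 30| = 30/1001 frames per second.
Time for a 40-frame gap: 40 ÷ (30/1001) = 4004/3 s.

4004/3 seconds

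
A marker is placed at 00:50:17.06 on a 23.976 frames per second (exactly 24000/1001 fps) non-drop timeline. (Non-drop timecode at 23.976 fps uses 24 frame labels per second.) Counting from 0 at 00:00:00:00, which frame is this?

frame 72414

Total seconds to the label: (0 × 3600 + 50 × 60 + 17) = 3017.
Frame index = 3017 × 24 + 6 = 72414.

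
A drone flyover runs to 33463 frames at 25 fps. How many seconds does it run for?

Running time = 33463 / (25) = 1338.52 s.

1338.52 seconds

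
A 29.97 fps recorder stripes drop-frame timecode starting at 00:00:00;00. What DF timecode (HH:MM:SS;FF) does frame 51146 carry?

00:28:26;18

Each 10-minute DF block holds 10 × 60 × 30 − 9 × 2 = 17982 frames. 51146 ÷ 17982 → 2 full blocks, remainder 15182.
Within the partial block the first minute is 1800 frames and each further minute 1798, so 8 further minute boundaries passed. Total skipped labels = 18 × 2 + 2 × 8 = 52.
Non-drop label index = 51146 + 52 = 51198; at 30 labels/s that is 00:28:26:18, i.e. DF 00:28:26;18.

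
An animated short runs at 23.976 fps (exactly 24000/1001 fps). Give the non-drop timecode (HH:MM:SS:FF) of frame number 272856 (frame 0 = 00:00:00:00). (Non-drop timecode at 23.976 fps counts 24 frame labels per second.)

272856 ÷ 24 = 11369 full seconds, remainder 0 frames.
11369 s = 3 h 9 min 29 s.
Timecode: 03:09:29:00.

03:09:29:00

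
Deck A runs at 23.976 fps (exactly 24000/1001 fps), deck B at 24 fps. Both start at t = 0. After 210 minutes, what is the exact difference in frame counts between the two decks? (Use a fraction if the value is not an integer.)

43200/143 frames

210 min = 12600 s.
A emits 24000/1001 × 12600 = 43200000/143 frames; B emits 24 × 12600 = 302400.
Difference = 43200/143 frames (≈ 302.0979); B is ahead of A.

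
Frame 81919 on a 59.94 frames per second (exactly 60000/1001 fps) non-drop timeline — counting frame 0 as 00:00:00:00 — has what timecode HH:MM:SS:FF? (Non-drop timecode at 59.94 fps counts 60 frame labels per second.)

81919 ÷ 60 = 1365 full seconds, remainder 19 frames.
1365 s = 0 h 22 min 45 s.
Timecode: 00:22:45:19.

00:22:45:19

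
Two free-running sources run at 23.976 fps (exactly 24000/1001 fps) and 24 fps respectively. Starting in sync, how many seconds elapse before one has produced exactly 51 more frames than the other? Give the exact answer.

2127.125 seconds

The gap grows by |24 − 24000/1001| = 24/1001 frames per second.
Time for a 51-frame gap: 51 ÷ (24/1001) = 2127.125 s.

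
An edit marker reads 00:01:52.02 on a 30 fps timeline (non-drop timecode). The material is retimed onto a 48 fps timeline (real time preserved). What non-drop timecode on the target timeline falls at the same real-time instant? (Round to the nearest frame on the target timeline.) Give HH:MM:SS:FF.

00:01:52:03

Source frame index: (0×3600 + 1×60 + 52) × 30 + 2 = 3362.
Real time: 3362 / (30) = 1681/15 s.
Target frame: (1681/15) × (48) = 26896/5 ≈ 5379.200 → 5379.
At 48 labels/s: frame 5379 → 00:01:52:03.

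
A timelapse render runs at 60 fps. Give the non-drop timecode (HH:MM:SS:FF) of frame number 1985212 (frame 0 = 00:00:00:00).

09:11:26:52

1985212 ÷ 60 = 33086 full seconds, remainder 52 frames.
33086 s = 9 h 11 min 26 s.
Timecode: 09:11:26:52.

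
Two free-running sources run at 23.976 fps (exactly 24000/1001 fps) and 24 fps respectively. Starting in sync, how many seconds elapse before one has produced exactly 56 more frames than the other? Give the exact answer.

The gap grows by |24 − 24000/1001| = 24/1001 frames per second.
Time for a 56-frame gap: 56 ÷ (24/1001) = 7007/3 s.

7007/3 seconds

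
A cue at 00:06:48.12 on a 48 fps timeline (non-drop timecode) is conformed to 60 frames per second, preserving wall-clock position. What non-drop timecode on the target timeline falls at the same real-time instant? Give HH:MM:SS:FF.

Source frame index: (0×3600 + 6×60 + 48) × 48 + 12 = 19596.
Real time: 19596 / (48) = 1633/4 s.
Target frame: (1633/4) × (60) = 24495.
At 60 labels/s: frame 24495 → 00:06:48:15.

00:06:48:15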